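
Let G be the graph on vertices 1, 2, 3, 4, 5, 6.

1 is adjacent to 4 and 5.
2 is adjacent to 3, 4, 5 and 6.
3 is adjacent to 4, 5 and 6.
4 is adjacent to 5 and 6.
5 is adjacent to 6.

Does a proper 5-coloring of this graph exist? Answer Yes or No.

The chromatic number is 5. 2, 3, 4, 5, 6 are mutually adjacent (a clique of size 5), so at least 5 colors are needed.
5 colors suffice: 1=green, 2=purple, 3=green, 4=red, 5=blue, 6=yellow.
That is already a proper 5-coloring.

Yes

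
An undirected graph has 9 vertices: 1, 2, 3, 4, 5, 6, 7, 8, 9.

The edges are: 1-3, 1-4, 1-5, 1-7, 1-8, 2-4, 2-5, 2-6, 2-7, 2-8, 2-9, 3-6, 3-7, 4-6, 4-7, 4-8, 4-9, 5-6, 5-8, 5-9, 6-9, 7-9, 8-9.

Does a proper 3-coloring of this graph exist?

2, 5, 8, 9 are mutually adjacent (a clique of size 4), so at least 4 colors are needed.
So 3 colors are not enough.

No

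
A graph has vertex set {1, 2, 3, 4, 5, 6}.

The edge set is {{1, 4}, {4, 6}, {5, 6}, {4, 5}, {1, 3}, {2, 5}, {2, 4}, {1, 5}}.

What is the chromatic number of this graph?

2, 4, 5 are pairwise adjacent, so at least 3 colors are needed.
A valid assignment using 3 colors: 1=green, 2=green, 3=red, 4=red, 5=blue, 6=green. Each edge has distinct colors on its endpoints.

3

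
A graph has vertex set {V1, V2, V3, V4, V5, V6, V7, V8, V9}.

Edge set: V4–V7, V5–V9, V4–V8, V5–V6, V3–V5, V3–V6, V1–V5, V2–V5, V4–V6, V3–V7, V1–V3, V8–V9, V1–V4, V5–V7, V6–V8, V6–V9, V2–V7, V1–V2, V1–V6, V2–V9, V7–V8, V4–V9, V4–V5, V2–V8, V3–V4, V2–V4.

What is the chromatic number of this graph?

V1, V3, V4, V5, V6 are mutually adjacent (a clique of size 5), so at least 5 colors are needed.
5 colors suffice: color R → {V4}; color B → {V5, V8}; color G → {V2, V6}; color Y → {V1, V7, V9}; color P → {V3}. Every edge joins two different colors.

5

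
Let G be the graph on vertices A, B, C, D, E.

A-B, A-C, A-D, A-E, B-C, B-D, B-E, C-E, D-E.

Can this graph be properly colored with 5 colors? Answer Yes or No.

Yes

The chromatic number is 4. A, B, D, E form a clique, so at least 4 colors are needed.
One proper 4-coloring: A=green, B=red, C=yellow, D=yellow, E=blue.
Since 5 ≥ 4, a proper 5-coloring certainly exists.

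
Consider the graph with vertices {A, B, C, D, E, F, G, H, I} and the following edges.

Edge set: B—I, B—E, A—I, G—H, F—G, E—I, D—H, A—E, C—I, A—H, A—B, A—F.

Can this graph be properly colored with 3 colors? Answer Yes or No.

A, B, E, I are pairwise adjacent (a clique of size 4), so at least 4 colors are needed.
So 3 colors are not enough.

No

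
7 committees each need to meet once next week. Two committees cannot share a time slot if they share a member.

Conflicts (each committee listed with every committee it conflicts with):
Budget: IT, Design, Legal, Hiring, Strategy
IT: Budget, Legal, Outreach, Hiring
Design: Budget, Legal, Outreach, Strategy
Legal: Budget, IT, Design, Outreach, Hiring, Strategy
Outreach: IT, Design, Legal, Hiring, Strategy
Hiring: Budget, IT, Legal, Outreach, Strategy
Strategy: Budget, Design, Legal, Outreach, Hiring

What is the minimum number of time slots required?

4

IT, Legal, Outreach, Hiring pairwise conflict, so at least 4 time slots are needed.
A valid assignment using 4 time slots: Budget=3, IT=4, Design=2, Legal=1, Outreach=3, Hiring=2, Strategy=4. Every pair that conflicts lands in different time slots.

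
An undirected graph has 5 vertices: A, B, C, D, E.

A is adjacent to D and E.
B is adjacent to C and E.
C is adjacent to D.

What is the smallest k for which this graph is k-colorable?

The cycle E-B-C-D-A-E has odd length 5, so it cannot be 2-colored; at least 3 colors are needed.
A valid assignment using 3 colors: A=red, B=blue, C=red, D=blue, E=green. Each edge has distinct colors on its endpoints.

3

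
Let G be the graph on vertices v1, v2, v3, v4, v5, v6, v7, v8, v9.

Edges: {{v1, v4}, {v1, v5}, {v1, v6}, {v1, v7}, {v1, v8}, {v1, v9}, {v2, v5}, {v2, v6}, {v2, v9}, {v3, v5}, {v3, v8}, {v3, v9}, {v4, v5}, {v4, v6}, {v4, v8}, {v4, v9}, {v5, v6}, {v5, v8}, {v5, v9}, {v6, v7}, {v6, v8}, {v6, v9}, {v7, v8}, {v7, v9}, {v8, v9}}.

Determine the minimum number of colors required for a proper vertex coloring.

v1, v4, v5, v6, v8, v9 are pairwise adjacent (a clique of size 6), so at least 6 colors are needed.
A valid assignment using 6 colors: v1=5, v2=2, v3=3, v4=6, v5=4, v6=3, v7=4, v8=2, v9=1. Each edge has distinct colors on its endpoints.

6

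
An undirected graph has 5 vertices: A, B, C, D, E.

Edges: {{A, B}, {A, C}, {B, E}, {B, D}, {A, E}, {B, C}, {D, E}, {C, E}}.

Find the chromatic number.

A, B, C, E are mutually adjacent (a clique of size 4), so at least 4 colors are needed.
4 colors suffice: color red → {B}; color blue → {E}; color green → {A, D}; color yellow → {C}. Each edge has distinct colors on its endpoints.

4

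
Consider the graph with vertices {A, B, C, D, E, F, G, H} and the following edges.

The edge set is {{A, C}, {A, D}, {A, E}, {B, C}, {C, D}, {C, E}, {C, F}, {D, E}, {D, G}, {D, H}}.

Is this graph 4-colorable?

The chromatic number is 4. A, C, D, E are mutually adjacent (a clique of size 4), so at least 4 colors are needed.
A valid assignment using 4 colors: A=yellow, B=blue, C=red, D=blue, E=green, F=blue, G=red, H=red.
That is already a proper 4-coloring.

Yes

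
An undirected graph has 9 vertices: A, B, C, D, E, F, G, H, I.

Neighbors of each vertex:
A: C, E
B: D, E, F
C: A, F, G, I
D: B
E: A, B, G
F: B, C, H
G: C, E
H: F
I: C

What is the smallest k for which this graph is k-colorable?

3

The cycle A-E-B-F-C-A has odd length 5, so it cannot be 2-colored; at least 3 colors are needed.
3 colors suffice: color 1 → {B, C, H}; color 2 → {D, E, F, I}; color 3 → {A, G}. Each edge has distinct colors on its endpoints.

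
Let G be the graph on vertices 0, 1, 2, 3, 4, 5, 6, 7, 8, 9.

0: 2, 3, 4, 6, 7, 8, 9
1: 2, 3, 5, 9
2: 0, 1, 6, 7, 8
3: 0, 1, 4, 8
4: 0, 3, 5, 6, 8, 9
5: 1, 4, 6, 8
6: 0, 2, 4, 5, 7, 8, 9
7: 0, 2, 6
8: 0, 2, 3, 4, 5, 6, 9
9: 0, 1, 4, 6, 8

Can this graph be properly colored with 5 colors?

Yes

The chromatic number is 5. 0, 4, 6, 8, 9 form a clique, so at least 5 colors are needed.
A valid assignment using 5 colors: 0=red, 1=red, 2=yellow, 3=blue, 4=yellow, 5=purple, 6=blue, 7=green, 8=green, 9=purple.
That is already a proper 5-coloring.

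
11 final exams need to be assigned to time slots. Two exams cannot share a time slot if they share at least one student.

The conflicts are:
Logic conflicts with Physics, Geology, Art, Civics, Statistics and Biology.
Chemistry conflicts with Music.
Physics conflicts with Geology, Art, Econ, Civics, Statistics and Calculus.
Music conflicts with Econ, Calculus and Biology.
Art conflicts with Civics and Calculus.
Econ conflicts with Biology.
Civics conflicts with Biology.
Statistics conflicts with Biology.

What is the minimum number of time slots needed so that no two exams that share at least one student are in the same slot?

4

Logic, Physics, Art, Civics are mutually in conflict, so at least 4 time slots are needed.
4 time slots suffice: time slot 1 → {Chemistry, Physics, Biology}; time slot 2 → {Logic, Music}; time slot 3 → {Geology, Econ, Civics, Statistics, Calculus}; time slot 4 → {Art}. Each listed conflict is separated.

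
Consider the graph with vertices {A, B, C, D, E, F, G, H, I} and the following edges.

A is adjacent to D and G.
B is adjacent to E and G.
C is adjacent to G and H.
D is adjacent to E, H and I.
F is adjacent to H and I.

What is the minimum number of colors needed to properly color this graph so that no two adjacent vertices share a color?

3

The cycle B-E-D-A-G-B has odd length 5, so it cannot be 2-colored; at least 3 colors are needed.
One proper 3-coloring: A=2, B=2, C=3, D=1, E=3, F=1, G=1, H=2, I=2. Every edge joins two different colors.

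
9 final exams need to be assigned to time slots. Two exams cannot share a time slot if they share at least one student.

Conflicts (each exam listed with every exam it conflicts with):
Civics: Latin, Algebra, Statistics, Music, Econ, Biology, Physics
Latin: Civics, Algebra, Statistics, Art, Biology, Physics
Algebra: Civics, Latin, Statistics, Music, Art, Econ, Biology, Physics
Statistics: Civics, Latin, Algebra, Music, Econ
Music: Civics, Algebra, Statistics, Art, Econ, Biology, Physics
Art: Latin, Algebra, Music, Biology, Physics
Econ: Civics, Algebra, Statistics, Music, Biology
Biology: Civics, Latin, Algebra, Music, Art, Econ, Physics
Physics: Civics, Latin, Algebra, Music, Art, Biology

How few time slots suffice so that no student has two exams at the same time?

Algebra, Music, Art, Biology, Physics pairwise conflict, so at least 5 time slots are needed.
5 time slots suffice: time slot 1 → {Algebra}; time slot 2 → {Statistics, Biology}; time slot 3 → {Latin, Music}; time slot 4 → {Civics, Art}; time slot 5 → {Econ, Physics}. Every pair that conflicts lands in different time slots.

5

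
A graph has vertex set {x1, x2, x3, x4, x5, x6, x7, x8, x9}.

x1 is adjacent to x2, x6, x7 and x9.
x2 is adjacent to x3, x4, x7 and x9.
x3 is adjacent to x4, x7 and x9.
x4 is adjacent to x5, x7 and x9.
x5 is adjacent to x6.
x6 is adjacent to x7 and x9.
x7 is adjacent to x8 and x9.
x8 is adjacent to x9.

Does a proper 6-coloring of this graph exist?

Yes

The chromatic number is 5. x2, x3, x4, x7, x9 are pairwise adjacent (a clique of size 5), so at least 5 colors are needed.
5 colors suffice: color 1 → {x5, x9}; color 2 → {x7}; color 3 → {x2, x6, x8}; color 4 → {x1, x4}; color 5 → {x3}.
Since 6 ≥ 5, a proper 6-coloring certainly exists.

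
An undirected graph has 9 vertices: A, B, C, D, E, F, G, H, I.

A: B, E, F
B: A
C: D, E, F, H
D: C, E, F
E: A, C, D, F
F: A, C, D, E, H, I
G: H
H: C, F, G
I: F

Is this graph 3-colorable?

C, D, E, F are pairwise adjacent (a clique of size 4), so at least 4 colors are needed.
So 3 colors are not enough.

No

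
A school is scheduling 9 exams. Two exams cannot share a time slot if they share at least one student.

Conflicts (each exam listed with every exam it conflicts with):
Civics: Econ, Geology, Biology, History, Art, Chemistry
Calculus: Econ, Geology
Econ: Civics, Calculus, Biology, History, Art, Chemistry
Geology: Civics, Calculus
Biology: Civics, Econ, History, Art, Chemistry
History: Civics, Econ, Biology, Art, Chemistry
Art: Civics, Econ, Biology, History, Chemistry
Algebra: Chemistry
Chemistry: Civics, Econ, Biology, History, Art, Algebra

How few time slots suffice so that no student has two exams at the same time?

Civics, Econ, Biology, History, Art, Chemistry pairwise conflict, so at least 6 time slots are needed.
A valid assignment using 6 time slots: Civics=2, Calculus=2, Econ=1, Geology=1, Biology=6, History=5, Art=4, Algebra=1, Chemistry=3. No two conflicting exams share a time slot.

6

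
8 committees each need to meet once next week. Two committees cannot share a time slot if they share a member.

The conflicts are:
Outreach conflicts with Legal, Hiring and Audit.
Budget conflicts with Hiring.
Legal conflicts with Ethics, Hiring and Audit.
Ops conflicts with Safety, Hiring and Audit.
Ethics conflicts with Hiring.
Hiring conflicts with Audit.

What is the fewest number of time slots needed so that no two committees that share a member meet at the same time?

4

Outreach, Legal, Hiring, Audit all conflict with each other, so at least 4 time slots are needed.
4 time slots suffice: Outreach=4, Budget=2, Legal=3, Ops=3, Ethics=2, Safety=1, Hiring=1, Audit=2. Every pair that conflicts lands in different time slots.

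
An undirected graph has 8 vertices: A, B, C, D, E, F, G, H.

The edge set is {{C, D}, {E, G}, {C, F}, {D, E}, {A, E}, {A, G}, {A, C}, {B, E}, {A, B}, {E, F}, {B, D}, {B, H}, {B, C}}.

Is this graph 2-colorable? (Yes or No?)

No

B, C, D are pairwise adjacent, so at least 3 colors are needed.
So 2 colors are not enough.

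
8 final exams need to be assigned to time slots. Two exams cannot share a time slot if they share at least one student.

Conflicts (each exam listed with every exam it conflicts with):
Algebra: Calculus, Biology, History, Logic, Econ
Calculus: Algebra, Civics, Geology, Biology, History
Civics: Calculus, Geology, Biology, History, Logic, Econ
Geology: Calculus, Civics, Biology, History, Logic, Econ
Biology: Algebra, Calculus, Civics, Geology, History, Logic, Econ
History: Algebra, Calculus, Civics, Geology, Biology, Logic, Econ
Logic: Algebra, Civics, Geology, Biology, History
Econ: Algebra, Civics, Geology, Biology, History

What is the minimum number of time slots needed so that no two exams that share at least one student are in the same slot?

Civics, Geology, Biology, History, Econ are mutually in conflict, so at least 5 time slots are needed.
5 time slots suffice: time slot 1 → {History}; time slot 2 → {Biology}; time slot 3 → {Algebra, Geology}; time slot 4 → {Civics}; time slot 5 → {Calculus, Logic, Econ}. Each listed conflict is separated.

5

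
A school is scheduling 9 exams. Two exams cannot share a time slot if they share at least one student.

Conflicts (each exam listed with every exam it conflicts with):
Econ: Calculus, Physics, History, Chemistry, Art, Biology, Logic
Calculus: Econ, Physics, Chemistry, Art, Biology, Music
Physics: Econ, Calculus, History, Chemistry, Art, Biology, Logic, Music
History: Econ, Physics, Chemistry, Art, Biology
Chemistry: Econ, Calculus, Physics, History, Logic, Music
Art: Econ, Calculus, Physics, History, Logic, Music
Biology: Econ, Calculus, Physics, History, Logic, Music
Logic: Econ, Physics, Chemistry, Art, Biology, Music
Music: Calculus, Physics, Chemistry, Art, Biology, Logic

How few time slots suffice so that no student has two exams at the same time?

4

Econ, Physics, Chemistry, Logic are mutually in conflict, so at least 4 time slots are needed.
4 time slots suffice: time slot 1 → {Physics}; time slot 2 → {Econ, Music}; time slot 3 → {Chemistry, Art, Biology}; time slot 4 → {Calculus, History, Logic}. Every pair that conflicts lands in different time slots.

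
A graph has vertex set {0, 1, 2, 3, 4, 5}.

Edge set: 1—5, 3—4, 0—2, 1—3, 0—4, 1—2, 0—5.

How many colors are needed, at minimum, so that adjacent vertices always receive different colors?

3

The cycle 0-4-3-1-5-0 has odd length 5, so it cannot be 2-colored; at least 3 colors are needed.
3 colors suffice: color a → {0, 1}; color b → {2, 3, 5}; color c → {4}. Every edge joins two different colors.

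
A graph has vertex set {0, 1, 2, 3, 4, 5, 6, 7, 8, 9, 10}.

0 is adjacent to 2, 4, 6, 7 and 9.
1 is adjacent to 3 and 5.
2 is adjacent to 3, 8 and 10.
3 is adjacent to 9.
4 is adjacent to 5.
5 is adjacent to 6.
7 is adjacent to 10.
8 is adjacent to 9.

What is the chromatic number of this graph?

8 and 9 are adjacent, so at least 2 colors are needed.
One proper 2-coloring: 0=red, 1=blue, 2=blue, 3=red, 4=blue, 5=red, 6=blue, 7=blue, 8=red, 9=blue, 10=red. Every edge joins two different colors.

2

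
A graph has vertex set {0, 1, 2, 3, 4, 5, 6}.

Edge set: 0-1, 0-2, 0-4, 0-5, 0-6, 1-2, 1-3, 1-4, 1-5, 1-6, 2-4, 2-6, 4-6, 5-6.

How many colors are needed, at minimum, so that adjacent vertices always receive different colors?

5

0, 1, 2, 4, 6 form a clique, so at least 5 colors are needed.
5 colors suffice: color a → {1}; color b → {0, 3}; color c → {6}; color d → {2, 5}; color e → {4}. No two adjacent vertices share a color.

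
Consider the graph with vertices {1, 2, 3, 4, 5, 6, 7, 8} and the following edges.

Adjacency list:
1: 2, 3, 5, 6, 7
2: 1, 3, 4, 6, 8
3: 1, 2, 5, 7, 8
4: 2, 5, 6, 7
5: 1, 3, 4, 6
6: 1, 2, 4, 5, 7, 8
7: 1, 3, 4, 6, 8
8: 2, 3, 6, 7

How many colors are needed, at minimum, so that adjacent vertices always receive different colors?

2, 4, 6 are pairwise adjacent, so at least 3 colors are needed.
3 colors suffice: color red → {3, 6}; color blue → {2, 5, 7}; color green → {1, 4, 8}. Every edge joins two different colors.

3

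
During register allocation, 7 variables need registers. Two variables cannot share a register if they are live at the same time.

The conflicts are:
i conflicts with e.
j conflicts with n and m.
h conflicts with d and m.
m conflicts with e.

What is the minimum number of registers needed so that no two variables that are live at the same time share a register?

2

i and e conflict, so at least 2 registers are needed.
A valid assignment using 2 registers: i=1, j=2, h=2, d=1, n=1, m=1, e=2. No two conflicting variables share a register.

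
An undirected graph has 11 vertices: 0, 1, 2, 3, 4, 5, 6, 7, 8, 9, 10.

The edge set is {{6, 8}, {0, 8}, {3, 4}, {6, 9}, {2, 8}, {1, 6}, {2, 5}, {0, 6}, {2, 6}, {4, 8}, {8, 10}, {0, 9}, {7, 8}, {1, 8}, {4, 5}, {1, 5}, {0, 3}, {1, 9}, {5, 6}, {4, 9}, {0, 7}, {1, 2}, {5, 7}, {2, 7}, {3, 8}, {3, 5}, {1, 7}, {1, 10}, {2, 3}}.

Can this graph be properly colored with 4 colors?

Yes

The chromatic number is 4. 1, 2, 5, 7 are mutually adjacent (a clique of size 4), so at least 4 colors are needed.
4 colors suffice: color red → {5, 8, 9}; color blue → {1, 3}; color green → {4, 6, 7, 10}; color yellow → {0, 2}.
That is already a proper 4-coloring.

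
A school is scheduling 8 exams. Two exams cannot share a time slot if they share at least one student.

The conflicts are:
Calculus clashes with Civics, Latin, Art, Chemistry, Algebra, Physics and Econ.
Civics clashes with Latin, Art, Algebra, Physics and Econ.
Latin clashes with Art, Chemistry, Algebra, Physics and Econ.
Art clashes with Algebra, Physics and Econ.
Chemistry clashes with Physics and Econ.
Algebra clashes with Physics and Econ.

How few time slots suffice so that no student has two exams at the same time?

6

Calculus, Civics, Latin, Art, Algebra, Econ are mutually in conflict, so at least 6 time slots are needed.
6 time slots suffice: Calculus=2, Civics=3, Latin=1, Art=4, Chemistry=3, Algebra=5, Physics=6, Econ=6. No two conflicting exams share a time slot.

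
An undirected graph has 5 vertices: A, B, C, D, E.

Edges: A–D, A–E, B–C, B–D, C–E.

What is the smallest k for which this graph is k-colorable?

The cycle C-B-D-A-E-C has odd length 5, so it cannot be 2-colored; at least 3 colors are needed.
3 colors suffice: color red → {D, E}; color blue → {A, B}; color green → {C}. Every edge joins two different colors.

3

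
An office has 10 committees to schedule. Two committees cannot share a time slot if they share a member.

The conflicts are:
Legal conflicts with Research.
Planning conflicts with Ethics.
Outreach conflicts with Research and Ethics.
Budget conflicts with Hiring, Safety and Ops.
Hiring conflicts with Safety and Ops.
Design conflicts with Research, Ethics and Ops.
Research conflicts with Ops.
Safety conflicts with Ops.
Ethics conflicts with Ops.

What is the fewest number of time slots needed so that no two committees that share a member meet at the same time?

Budget, Hiring, Safety, Ops pairwise conflict, so at least 4 time slots are needed.
Using 4 time slots: Legal=1, Planning=1, Outreach=1, Budget=2, Hiring=3, Design=3, Research=2, Safety=4, Ethics=2, Ops=1. Each listed conflict is separated.

4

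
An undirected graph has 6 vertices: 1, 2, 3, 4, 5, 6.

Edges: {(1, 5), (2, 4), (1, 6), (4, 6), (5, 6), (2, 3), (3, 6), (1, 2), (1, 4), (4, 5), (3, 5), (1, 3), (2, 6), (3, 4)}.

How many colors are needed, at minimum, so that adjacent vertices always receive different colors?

5

1, 3, 4, 5, 6 are pairwise adjacent (a clique of size 5), so at least 5 colors are needed.
A valid assignment using 5 colors: 1=d, 2=e, 3=c, 4=a, 5=e, 6=b. Each edge has distinct colors on its endpoints.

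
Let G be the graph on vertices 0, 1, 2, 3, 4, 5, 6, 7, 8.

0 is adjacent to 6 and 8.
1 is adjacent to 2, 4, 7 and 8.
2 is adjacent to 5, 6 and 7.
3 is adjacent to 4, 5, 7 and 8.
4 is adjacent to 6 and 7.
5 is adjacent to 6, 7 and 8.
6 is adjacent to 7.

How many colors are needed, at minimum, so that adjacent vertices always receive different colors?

4

2, 5, 6, 7 are mutually adjacent (a clique of size 4), so at least 4 colors are needed.
One proper 4-coloring: 0=blue, 1=green, 2=yellow, 3=green, 4=blue, 5=blue, 6=green, 7=red, 8=red. Every edge joins two different colors.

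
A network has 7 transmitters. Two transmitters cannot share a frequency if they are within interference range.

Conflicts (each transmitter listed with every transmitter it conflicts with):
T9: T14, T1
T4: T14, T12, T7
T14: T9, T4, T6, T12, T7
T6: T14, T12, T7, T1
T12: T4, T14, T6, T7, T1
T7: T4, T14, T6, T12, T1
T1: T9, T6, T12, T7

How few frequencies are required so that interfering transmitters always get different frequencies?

4

T4, T14, T12, T7 all conflict with each other, so at least 4 frequencies are needed.
4 frequencies suffice: frequency 1 → {T9, T12}; frequency 2 → {T7}; frequency 3 → {T14, T1}; frequency 4 → {T4, T6}. Every pair that conflicts lands in different frequencies.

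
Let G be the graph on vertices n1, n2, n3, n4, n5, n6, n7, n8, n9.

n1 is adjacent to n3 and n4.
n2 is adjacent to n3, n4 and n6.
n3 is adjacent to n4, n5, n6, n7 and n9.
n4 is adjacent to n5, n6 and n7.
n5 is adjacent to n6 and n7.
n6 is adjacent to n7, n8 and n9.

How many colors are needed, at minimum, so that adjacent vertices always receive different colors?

n3, n4, n5, n6, n7 form a clique, so at least 5 colors are needed.
5 colors suffice: color 1 → {n1, n6}; color 2 → {n3, n8}; color 3 → {n4, n9}; color 4 → {n2, n7}; color 5 → {n5}. Each edge has distinct colors on its endpoints.

5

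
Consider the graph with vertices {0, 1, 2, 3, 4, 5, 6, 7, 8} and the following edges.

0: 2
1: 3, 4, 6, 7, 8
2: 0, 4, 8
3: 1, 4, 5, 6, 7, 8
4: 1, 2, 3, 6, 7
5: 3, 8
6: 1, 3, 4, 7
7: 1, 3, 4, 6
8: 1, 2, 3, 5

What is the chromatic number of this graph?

1, 3, 4, 6, 7 are pairwise adjacent (a clique of size 5), so at least 5 colors are needed.
5 colors suffice: 0=b, 1=c, 2=a, 3=a, 4=b, 5=c, 6=e, 7=d, 8=b. No two adjacent vertices share a color.

5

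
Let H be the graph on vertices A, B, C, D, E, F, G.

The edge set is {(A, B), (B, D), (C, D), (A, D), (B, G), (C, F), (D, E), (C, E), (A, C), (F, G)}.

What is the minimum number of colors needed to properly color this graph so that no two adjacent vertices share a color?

C, D, E are mutually adjacent, so at least 3 colors are needed.
3 colors suffice: color 1 → {B, C}; color 2 → {D, F}; color 3 → {A, E, G}. Every edge joins two different colors.

3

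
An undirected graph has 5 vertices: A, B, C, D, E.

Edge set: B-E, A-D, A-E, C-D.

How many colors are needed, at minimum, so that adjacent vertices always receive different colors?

A and D are adjacent, so at least 2 colors are needed.
2 colors suffice: A=1, B=1, C=1, D=2, E=2. Every edge joins two different colors.

2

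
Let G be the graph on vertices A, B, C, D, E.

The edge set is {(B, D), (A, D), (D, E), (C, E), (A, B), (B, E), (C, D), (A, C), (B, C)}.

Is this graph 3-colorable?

No

B, C, D, E form a clique, so at least 4 colors are needed.
So 3 colors are not enough.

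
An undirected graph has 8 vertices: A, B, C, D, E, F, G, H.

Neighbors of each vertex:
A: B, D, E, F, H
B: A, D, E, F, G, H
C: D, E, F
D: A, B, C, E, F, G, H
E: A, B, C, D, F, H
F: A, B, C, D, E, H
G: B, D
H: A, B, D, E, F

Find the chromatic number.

6

A, B, D, E, F, H are mutually adjacent (a clique of size 6), so at least 6 colors are needed.
6 colors suffice: color 1 → {D}; color 2 → {E, G}; color 3 → {B, C}; color 4 → {F}; color 5 → {A}; color 6 → {H}. Every edge joins two different colors.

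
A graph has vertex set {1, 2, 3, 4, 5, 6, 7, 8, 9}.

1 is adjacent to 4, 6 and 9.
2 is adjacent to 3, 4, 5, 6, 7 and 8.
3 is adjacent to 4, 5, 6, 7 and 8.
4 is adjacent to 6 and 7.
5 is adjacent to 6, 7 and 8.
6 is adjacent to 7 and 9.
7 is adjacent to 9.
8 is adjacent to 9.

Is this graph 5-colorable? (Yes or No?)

Yes

The chromatic number is 5. 2, 3, 5, 6, 7 are pairwise adjacent (a clique of size 5), so at least 5 colors are needed.
5 colors suffice: color red → {6, 8}; color blue → {3, 9}; color green → {1, 7}; color yellow → {2}; color purple → {4, 5}.
That is already a proper 5-coloring.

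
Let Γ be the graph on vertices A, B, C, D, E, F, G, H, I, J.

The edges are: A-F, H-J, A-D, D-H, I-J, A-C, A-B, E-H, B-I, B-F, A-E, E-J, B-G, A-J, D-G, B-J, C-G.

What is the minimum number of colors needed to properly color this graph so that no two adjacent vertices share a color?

3

A, B, F form a triangle, so at least 3 colors are needed.
3 colors suffice: A=1, B=2, C=2, D=2, E=2, F=3, G=1, H=1, I=1, J=3. Every edge joins two different colors.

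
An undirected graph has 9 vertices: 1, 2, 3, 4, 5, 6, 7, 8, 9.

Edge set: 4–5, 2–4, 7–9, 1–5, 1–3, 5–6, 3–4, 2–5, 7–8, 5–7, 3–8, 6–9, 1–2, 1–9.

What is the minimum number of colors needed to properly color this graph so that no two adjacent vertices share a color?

3

1, 2, 5 form a triangle, so at least 3 colors are needed.
3 colors suffice: color red → {3, 5, 9}; color blue → {1, 4, 6, 7}; color green → {2, 8}. No two adjacent vertices share a color.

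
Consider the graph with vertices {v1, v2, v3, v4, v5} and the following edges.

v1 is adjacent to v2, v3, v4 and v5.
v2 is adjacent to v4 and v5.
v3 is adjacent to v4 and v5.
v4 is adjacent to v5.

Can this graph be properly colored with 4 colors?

Yes

The chromatic number is 4. v1, v2, v4, v5 are mutually adjacent (a clique of size 4), so at least 4 colors are needed.
One proper 4-coloring: v1=B, v2=Y, v3=Y, v4=R, v5=G.
That is already a proper 4-coloring.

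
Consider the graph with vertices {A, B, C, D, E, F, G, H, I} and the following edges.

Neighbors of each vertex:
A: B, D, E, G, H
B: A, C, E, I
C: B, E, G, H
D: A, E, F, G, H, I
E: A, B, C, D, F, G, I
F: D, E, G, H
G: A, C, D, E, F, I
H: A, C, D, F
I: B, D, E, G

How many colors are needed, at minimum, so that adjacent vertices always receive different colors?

4

A, D, E, G are pairwise adjacent (a clique of size 4), so at least 4 colors are needed.
4 colors suffice: A=yellow, B=blue, C=yellow, D=blue, E=red, F=yellow, G=green, H=red, I=yellow. Each edge has distinct colors on its endpoints.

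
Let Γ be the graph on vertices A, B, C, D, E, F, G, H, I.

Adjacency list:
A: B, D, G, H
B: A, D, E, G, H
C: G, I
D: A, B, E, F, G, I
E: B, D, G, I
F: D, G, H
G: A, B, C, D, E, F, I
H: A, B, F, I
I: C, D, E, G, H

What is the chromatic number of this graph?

A, B, D, G are mutually adjacent (a clique of size 4), so at least 4 colors are needed.
4 colors suffice: color red → {G, H}; color blue → {C, D}; color green → {B, F, I}; color yellow → {A, E}. Every edge joins two different colors.

4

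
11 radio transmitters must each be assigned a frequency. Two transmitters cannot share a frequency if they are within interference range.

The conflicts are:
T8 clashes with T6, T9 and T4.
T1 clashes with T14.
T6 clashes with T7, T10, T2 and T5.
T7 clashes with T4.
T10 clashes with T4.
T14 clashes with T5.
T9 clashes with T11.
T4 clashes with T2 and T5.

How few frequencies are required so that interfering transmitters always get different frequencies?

T14 and T5 conflict, so at least 2 frequencies are needed.
Using 2 frequencies: T8=2, T1=2, T6=1, T7=2, T10=2, T14=1, T9=1, T4=1, T2=2, T5=2, T11=2. No two conflicting transmitters share a frequency.

2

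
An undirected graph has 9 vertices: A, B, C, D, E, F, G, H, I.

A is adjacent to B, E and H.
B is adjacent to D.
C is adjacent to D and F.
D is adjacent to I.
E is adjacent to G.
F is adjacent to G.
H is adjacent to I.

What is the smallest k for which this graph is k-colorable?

3

The cycle D-B-A-H-I-D has odd length 5, so it cannot be 2-colored; at least 3 colors are needed.
3 colors suffice: color 1 → {A, D, G}; color 2 → {B, E, F, I}; color 3 → {C, H}. No two adjacent vertices share a color.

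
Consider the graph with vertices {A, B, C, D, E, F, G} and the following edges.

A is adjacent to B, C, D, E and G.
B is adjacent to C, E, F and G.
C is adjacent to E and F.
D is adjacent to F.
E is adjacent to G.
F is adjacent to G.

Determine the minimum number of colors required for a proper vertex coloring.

A, B, C, E are mutually adjacent (a clique of size 4), so at least 4 colors are needed.
4 colors suffice: A=blue, B=red, C=yellow, D=red, E=green, F=blue, G=yellow. Every edge joins two different colors.

4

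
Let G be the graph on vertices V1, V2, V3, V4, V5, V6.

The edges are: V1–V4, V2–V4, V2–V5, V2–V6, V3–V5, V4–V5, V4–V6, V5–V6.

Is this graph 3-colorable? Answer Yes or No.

V2, V4, V5, V6 are mutually adjacent (a clique of size 4), so at least 4 colors are needed.
So 3 colors are not enough.

No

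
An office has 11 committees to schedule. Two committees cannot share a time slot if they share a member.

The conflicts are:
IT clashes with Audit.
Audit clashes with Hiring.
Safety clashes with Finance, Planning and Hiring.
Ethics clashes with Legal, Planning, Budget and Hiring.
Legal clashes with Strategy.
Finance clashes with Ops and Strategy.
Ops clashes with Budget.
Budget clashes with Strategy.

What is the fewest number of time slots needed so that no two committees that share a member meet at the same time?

Ethics and Planning conflict, so at least 2 time slots are needed.
A valid assignment using 2 time slots: IT=2, Audit=1, Safety=1, Ethics=1, Legal=2, Finance=2, Planning=2, Ops=1, Budget=2, Strategy=1, Hiring=2. No two conflicting committees share a time slot.

2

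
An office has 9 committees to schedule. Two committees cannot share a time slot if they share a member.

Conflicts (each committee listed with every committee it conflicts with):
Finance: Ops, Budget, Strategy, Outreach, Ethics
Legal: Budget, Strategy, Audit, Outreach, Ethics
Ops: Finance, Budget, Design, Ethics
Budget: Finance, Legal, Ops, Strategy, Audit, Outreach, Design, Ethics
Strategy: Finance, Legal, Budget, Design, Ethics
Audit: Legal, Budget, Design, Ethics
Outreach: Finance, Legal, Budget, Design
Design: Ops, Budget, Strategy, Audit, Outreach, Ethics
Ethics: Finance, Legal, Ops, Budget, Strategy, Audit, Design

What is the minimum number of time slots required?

Legal, Budget, Strategy, Ethics pairwise conflict, so at least 4 time slots are needed.
4 time slots suffice: Finance=3, Legal=3, Ops=4, Budget=1, Strategy=4, Audit=4, Outreach=2, Design=3, Ethics=2. No two conflicting committees share a time slot.

4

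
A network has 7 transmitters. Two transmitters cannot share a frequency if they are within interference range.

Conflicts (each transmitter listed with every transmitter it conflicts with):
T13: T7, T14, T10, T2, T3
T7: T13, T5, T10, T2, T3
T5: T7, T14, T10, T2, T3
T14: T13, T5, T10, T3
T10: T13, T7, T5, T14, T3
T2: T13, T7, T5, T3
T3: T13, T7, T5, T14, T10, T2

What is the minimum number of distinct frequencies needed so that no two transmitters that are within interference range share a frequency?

T7, T5, T10, T3 all conflict with each other, so at least 4 frequencies are needed.
4 frequencies suffice: frequency 1 → {T3}; frequency 2 → {T7, T14}; frequency 3 → {T10, T2}; frequency 4 → {T13, T5}. Every pair that conflicts lands in different frequencies.

4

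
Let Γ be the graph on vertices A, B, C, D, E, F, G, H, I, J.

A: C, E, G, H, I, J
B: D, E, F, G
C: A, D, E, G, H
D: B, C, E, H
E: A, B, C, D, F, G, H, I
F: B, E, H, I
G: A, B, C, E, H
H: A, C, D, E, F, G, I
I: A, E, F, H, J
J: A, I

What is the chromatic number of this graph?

5

A, C, E, G, H are pairwise adjacent (a clique of size 5), so at least 5 colors are needed.
5 colors suffice: color red → {E, J}; color blue → {B, H}; color green → {A, D, F}; color yellow → {G, I}; color purple → {C}. Each edge has distinct colors on its endpoints.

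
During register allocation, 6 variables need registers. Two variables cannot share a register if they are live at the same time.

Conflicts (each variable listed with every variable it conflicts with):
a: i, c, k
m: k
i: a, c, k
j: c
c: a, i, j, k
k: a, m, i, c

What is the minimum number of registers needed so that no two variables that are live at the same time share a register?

4

a, i, c, k pairwise conflict, so at least 4 registers are needed.
A valid assignment using 4 registers: a=4, m=2, i=3, j=1, c=2, k=1. Every pair that conflicts lands in different registers.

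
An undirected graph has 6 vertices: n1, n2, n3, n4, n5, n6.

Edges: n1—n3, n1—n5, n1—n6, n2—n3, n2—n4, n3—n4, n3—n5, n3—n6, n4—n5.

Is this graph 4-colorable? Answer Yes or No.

The chromatic number is 3. n1, n3, n6 form a triangle, so at least 3 colors are needed.
3 colors suffice: color 1 → {n3}; color 2 → {n1, n4}; color 3 → {n2, n5, n6}.
Since 4 ≥ 3, a proper 4-coloring certainly exists.

Yes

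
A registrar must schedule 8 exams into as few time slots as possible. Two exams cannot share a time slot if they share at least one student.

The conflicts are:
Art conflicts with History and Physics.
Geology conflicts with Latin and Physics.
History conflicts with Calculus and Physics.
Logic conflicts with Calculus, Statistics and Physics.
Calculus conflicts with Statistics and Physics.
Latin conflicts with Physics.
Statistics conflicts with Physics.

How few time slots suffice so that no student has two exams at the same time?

Logic, Calculus, Statistics, Physics pairwise conflict, so at least 4 time slots are needed.
4 time slots suffice: time slot 1 → {Physics}; time slot 2 → {Art, Calculus, Latin}; time slot 3 → {Geology, History, Statistics}; time slot 4 → {Logic}. No two conflicting exams share a time slot.

4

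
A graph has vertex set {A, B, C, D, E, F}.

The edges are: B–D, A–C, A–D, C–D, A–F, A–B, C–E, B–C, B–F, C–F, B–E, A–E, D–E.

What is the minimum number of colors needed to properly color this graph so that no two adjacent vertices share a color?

A, B, C, D, E are pairwise adjacent (a clique of size 5), so at least 5 colors are needed.
5 colors suffice: color 1 → {A}; color 2 → {C}; color 3 → {B}; color 4 → {D, F}; color 5 → {E}. Every edge joins two different colors.

5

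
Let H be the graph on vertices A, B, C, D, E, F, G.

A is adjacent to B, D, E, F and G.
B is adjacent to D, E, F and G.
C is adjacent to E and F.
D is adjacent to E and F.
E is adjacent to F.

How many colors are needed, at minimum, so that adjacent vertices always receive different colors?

5

A, B, D, E, F are pairwise adjacent (a clique of size 5), so at least 5 colors are needed.
A valid assignment using 5 colors: A=1, B=3, C=1, D=5, E=2, F=4, G=2. No two adjacent vertices share a color.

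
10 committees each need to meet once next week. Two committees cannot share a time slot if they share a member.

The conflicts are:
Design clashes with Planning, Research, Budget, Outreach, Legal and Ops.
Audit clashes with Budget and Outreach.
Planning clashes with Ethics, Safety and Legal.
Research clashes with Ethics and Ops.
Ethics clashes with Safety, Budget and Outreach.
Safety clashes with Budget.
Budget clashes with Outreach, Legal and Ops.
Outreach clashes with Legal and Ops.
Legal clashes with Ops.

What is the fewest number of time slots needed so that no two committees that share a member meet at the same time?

5

Design, Budget, Outreach, Legal, Ops pairwise conflict, so at least 5 time slots are needed.
Using 5 time slots: Design=3, Audit=3, Planning=1, Research=1, Ethics=3, Safety=2, Budget=1, Outreach=2, Legal=5, Ops=4. Every pair that conflicts lands in different time slots.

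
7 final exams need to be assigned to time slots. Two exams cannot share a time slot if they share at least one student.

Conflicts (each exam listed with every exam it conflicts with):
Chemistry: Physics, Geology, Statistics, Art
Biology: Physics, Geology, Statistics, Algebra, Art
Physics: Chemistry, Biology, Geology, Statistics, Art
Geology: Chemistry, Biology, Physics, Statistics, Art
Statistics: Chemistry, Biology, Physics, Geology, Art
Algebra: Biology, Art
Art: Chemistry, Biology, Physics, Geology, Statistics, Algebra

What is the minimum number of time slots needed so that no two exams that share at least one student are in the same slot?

Biology, Physics, Geology, Statistics, Art are mutually in conflict, so at least 5 time slots are needed.
5 time slots suffice: time slot 1 → {Art}; time slot 2 → {Geology, Algebra}; time slot 3 → {Statistics}; time slot 4 → {Chemistry, Biology}; time slot 5 → {Physics}. Every pair that conflicts lands in different time slots.

5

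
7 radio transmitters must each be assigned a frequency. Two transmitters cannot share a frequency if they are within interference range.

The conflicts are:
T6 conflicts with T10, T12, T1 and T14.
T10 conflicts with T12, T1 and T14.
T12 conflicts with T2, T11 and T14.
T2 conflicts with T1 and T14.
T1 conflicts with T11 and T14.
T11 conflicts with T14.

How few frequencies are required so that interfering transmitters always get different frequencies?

4

T6, T10, T1, T14 all conflict with each other, so at least 4 frequencies are needed.
A valid assignment using 4 frequencies: T6=4, T10=3, T12=2, T2=3, T1=2, T11=3, T14=1. Each listed conflict is separated.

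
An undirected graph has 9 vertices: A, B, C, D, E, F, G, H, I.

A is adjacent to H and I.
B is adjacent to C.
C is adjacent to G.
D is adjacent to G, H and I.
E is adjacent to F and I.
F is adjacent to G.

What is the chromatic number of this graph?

The cycle D-G-F-E-I-D has odd length 5, so it cannot be 2-colored; at least 3 colors are needed.
One proper 3-coloring: A=blue, B=red, C=blue, D=blue, E=green, F=blue, G=red, H=red, I=red. Every edge joins two different colors.

3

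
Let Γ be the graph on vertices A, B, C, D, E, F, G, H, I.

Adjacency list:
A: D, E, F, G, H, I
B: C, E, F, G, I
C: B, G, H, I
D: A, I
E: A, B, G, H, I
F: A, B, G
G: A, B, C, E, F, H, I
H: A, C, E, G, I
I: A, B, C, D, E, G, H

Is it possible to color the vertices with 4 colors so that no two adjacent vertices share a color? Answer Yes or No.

A, E, G, H, I are pairwise adjacent (a clique of size 5), so at least 5 colors are needed.
So 4 colors are not enough.

No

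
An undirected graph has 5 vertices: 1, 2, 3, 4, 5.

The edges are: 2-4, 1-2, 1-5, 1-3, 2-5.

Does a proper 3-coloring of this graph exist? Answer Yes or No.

Yes

The chromatic number is 3. 1, 2, 5 are pairwise adjacent, so at least 3 colors are needed.
A valid assignment using 3 colors: 1=red, 2=blue, 3=blue, 4=red, 5=green.
That is already a proper 3-coloring.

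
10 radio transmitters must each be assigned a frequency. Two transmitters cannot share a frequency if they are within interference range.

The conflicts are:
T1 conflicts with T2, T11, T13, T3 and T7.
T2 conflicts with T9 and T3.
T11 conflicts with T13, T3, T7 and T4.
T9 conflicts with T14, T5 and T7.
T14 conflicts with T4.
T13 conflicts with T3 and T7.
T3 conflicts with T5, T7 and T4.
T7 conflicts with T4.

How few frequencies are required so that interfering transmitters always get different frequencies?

5

T1, T11, T13, T3, T7 are mutually in conflict, so at least 5 frequencies are needed.
Using 5 frequencies: T1=4, T2=2, T11=3, T9=1, T14=2, T13=5, T3=1, T5=2, T7=2, T4=4. No two conflicting transmitters share a frequency.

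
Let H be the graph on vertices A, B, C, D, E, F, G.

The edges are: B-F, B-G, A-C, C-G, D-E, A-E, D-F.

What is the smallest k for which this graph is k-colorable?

The cycle C-A-E-D-F-B-G-C has odd length 7, so it cannot be 2-colored; at least 3 colors are needed.
3 colors suffice: color red → {A, B, D}; color blue → {E, F, G}; color green → {C}. Each edge has distinct colors on its endpoints.

3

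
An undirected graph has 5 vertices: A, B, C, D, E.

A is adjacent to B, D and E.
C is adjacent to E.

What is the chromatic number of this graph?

2

A and E are adjacent, so at least 2 colors are needed.
2 colors suffice: color 1 → {A, C}; color 2 → {B, D, E}. Each edge has distinct colors on its endpoints.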